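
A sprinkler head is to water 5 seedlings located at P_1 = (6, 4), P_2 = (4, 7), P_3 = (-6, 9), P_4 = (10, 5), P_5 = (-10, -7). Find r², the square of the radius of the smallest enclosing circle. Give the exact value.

136

By Welzl's lemma the MEC is supported by two points (diametrically opposite) or three points (on a circumcircle).
The farthest pair is P_4–P_5 with squared distance 544. The circle on this segment as diameter has centre (0, -1) and r² = 544/4 = 136.
Check P_1: distance² to centre = 61 ≤ 136, so it lies inside.
All remaining points lie in this disk, and no smaller disk contains both endpoints, so this is the minimum enclosing circle.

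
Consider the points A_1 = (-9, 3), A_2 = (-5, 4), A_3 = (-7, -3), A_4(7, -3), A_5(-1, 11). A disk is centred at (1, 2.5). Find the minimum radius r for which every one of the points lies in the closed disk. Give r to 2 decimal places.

10.01

The required radius is the distance from (1, 2.5) to the farthest point.
Squared distances: 100.25, 38.25, 94.25, 66.25, 76.25.
Maximum is 100.25, attained at A_1.
r = √(100.25) ≈ 10.01.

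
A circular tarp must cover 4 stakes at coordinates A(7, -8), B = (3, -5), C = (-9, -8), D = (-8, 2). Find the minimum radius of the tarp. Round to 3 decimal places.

9.059

By Welzl's lemma the MEC is supported by two points (diametrically opposite) or three points (on a circumcircle).
The minimum enclosing circle is determined by three boundary points: A, C, D.
Their circumcentre is (-1, -3.75) with r² = 82.0625.
The farthest remaining point B is at distance² 17.5625 ≤ 82.0625.
r = √(82.0625) ≈ 9.059.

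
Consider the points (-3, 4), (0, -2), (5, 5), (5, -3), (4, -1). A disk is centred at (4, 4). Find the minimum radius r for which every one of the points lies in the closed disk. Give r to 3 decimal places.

7.211

The required radius is the distance from (4, 4) to the farthest point.
Squared distances: 49, 52, 2, 50, 25.
Maximum is 52, attained at (0, -2).
r = √52 ≈ 7.211.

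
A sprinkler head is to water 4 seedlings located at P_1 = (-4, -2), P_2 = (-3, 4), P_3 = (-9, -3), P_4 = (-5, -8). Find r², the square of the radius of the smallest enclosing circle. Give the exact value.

The farthest pair is P_2–P_4 with squared distance 148. The circle on this segment as diameter has centre (-4, -2) and r² = 148/4 = 37.
Check P_1: distance² to centre = 0 ≤ 37, so it lies inside.
All remaining points lie in this disk, and no smaller disk contains both endpoints, so this is the minimum enclosing circle.

37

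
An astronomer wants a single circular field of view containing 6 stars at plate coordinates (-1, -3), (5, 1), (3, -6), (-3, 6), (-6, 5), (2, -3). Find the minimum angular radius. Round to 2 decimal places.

7.11

A smallest enclosing disk is always determined by at most three of the input points on its boundary.
The farthest pair is (3, -6)–(-6, 5) with squared distance 202. The circle on this segment as diameter has centre (-1.5, -0.5) and r² = 202/4 = 50.5.
Check (-1, -3): distance² to centre = 6.5 ≤ 50.5, so it lies inside.
All remaining points lie in this disk, and no smaller disk contains both endpoints, so this is the minimum enclosing circle.
r = √(50.5) ≈ 7.11.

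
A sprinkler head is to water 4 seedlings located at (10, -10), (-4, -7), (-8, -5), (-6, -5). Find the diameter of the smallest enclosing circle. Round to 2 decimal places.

A smallest enclosing disk is always determined by at most three of the input points on its boundary.
The farthest pair is (10, -10)–(-8, -5) with squared distance 349. The circle on this segment as diameter has centre (1, -7.5) and r² = 349/4 = 87.25.
Check (-4, -7): distance² to centre = 25.25 ≤ 87.25, so it lies inside.
All remaining points lie in this disk, and no smaller disk contains both endpoints, so this is the minimum enclosing circle.
Diameter = 2r = 2√(87.25) ≈ 18.68.

18.68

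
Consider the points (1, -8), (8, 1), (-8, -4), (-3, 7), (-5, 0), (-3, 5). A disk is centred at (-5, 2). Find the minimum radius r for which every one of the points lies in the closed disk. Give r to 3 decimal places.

The required radius is the distance from (-5, 2) to the farthest point.
Squared distances: 136, 170, 45, 29, 4, 13.
Maximum is 170, attained at (8, 1).
r = √170 ≈ 13.038.

13.038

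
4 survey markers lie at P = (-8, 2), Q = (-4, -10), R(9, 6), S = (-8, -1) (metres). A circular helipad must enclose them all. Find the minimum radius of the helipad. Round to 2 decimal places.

By Welzl's lemma the MEC is supported by two points (diametrically opposite) or three points (on a circumcircle).
The minimum enclosing circle is determined by three boundary points: P, Q, R.
Their circumcentre is (39/22, -31/22) with r² = 25925/242.
The farthest remaining point S is at distance² 23153/242 ≤ 25925/242.
r = √(25925/242) ≈ 10.35.

10.35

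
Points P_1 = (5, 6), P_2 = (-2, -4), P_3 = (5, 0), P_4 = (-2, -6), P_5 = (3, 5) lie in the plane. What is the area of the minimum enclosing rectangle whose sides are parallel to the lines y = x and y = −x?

In coordinates u = x + y, v = x − y the rectangle is axis-aligned; the map (x,y)→(u,v) scales areas by 2.
u-values: 11, -6, 5, -8, 8; range = 11 − (-8) = 19.
v-values: -1, 2, 5, 4, -2; range = 5 − (-2) = 7.
Area = (19 × 7) / 2 = 66.5.

66.5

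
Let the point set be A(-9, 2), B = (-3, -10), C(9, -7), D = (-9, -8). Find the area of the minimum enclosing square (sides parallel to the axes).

The bounding box has width 18 and height 12.
An axis-aligned square enclosing the set must have side ≥ max(width, height).
So the minimum side is max(18, 12) = 18.
Area = 18² = 324.

324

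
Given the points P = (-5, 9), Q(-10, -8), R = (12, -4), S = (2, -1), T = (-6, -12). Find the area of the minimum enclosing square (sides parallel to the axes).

The bounding box has width 22 and height 21.
An axis-aligned square enclosing the set must have side ≥ max(width, height).
So the minimum side is max(22, 21) = 22.
Area = 22² = 484.

484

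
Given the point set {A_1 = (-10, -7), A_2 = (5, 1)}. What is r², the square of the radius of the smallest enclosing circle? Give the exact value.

The smallest circle enclosing two points has them as diameter endpoints.
Centre = midpoint = (-2.5, -3); r² = |A_1A_2|²/4 = 289/4 = 72.25.

72.25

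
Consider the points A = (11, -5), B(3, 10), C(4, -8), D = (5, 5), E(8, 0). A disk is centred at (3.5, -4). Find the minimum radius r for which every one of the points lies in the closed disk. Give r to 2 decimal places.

14.01

The required radius is the distance from (3.5, -4) to the farthest point.
Squared distances: 57.25, 196.25, 16.25, 83.25, 36.25.
Maximum is 196.25, attained at B.
r = √(196.25) ≈ 14.01.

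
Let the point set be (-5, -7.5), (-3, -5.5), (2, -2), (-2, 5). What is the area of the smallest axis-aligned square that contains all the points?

The bounding box has width 7 and height 12.5.
An axis-aligned square enclosing the set must have side ≥ max(width, height).
So the minimum side is max(7, 12.5) = 12.5.
Area = 12.5² = 156.25.

156.25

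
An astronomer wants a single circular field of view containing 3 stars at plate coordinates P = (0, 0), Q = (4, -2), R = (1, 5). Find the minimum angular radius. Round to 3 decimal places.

3.808

Side lengths²: PQ² = 20, PR² = 26, QR² = 58.
Since QR² = 58 ≥ 26 + 20 = 46, the angle opposite QR is not acute, so the smallest enclosing circle has QR as diameter.
Centre = midpoint of QR = (2.5, 1.5), r² = 58/4 = 14.5.
r = √(14.5) ≈ 3.808.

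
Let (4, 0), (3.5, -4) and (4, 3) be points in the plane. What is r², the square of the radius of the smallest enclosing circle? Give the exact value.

Call the three points A, B, C in the order given.
Side lengths²: AB² = 16.25, AC² = 9, BC² = 49.25.
Since BC² = 49.25 ≥ 16.25 + 9 = 25.25, the angle opposite BC is not acute, so the smallest enclosing circle has BC as diameter.
Centre = midpoint of BC = (3.75, -0.5), r² = 49.25/4 = 12.3125.

12.3125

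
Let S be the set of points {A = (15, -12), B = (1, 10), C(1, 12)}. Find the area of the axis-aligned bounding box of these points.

336

x ranges over [1, 15], width 14.
y ranges over [-12, 12], height 24.
Area = 14 × 24 = 336.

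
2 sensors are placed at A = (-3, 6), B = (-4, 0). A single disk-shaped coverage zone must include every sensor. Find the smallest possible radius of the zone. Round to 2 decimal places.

The smallest circle enclosing two points has them as diameter endpoints.
Centre = midpoint = (-3.5, 3); r² = |AB|²/4 = 37/4 = 9.25.
r = √(9.25) ≈ 3.04.

3.04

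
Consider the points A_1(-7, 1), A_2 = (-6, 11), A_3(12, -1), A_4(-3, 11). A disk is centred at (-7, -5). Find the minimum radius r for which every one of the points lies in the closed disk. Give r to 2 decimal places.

19.42

The required radius is the distance from (-7, -5) to the farthest point.
Squared distances: 36, 257, 377, 272.
Maximum is 377, attained at A_3.
r = √377 ≈ 19.42.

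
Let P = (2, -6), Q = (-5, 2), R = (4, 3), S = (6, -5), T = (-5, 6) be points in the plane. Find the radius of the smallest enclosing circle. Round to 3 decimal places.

By Welzl's lemma the MEC is supported by two points (diametrically opposite) or three points (on a circumcircle).
The farthest pair is S–T with squared distance 242. The circle on this segment as diameter has centre (0.5, 0.5) and r² = 242/4 = 60.5.
Check P: distance² to centre = 44.5 ≤ 60.5, so it lies inside.
All remaining points lie in this disk, and no smaller disk contains both endpoints, so this is the minimum enclosing circle.
r = √(60.5) ≈ 7.778.

7.778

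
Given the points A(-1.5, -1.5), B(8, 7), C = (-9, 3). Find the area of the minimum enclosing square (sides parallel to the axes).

289

The bounding box has width 17 and height 8.5.
An axis-aligned square enclosing the set must have side ≥ max(width, height).
So the minimum side is max(17, 8.5) = 17.
Area = 17² = 289.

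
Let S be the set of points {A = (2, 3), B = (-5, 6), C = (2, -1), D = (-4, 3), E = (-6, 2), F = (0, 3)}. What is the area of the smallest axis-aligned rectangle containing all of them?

56

x ranges over [-6, 2], width 8.
y ranges over [-1, 6], height 7.
Area = 8 × 7 = 56.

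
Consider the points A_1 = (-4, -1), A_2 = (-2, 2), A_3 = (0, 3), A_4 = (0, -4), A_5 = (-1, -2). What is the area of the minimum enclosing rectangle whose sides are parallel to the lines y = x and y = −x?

32

In coordinates u = x + y, v = x − y the rectangle is axis-aligned; the map (x,y)→(u,v) scales areas by 2.
u-values: -5, 0, 3, -4, -3; range = 3 − (-5) = 8.
v-values: -3, -4, -3, 4, 1; range = 4 − (-4) = 8.
Area = (8 × 8) / 2 = 32.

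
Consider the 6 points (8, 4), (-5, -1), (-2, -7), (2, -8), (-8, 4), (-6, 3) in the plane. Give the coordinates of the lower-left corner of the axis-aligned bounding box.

x-range [-8, 8], y-range [-8, 4].
The lower-left corner is (-8, -8).

(-8, -8)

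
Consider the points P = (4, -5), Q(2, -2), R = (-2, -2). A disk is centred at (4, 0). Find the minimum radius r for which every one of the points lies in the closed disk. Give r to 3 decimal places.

The required radius is the distance from (4, 0) to the farthest point.
Squared distances: 25, 8, 40.
Maximum is 40, attained at R.
r = √40 ≈ 6.325.

6.325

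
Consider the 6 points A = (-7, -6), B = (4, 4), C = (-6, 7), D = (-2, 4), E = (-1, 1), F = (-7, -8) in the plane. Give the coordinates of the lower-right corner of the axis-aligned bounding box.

(4, -8)

x-range [-7, 4], y-range [-8, 7].
The lower-right corner is (4, -8).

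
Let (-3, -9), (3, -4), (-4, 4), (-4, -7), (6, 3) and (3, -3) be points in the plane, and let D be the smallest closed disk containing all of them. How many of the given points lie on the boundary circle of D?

3

The minimum enclosing circle of a finite set is fixed by two of the points (as a diameter) or three (as a circumcircle).
The minimum enclosing circle is determined by three boundary points: (-3, -9), (-4, 4), (6, 3).
Their circumcentre is (37/86, -189/86) with r² = 214625/3698.
The farthest remaining point (-4, -7) is at distance² 157865/3698 ≤ 214625/3698.
The points at distance exactly r from the centre are (-3, -9), (-4, 4), (6, 3) — 3 points.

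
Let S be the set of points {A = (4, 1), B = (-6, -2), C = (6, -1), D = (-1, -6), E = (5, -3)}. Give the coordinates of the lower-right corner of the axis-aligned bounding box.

(6, -6)

x-range [-6, 6], y-range [-6, 1].
The lower-right corner is (6, -6).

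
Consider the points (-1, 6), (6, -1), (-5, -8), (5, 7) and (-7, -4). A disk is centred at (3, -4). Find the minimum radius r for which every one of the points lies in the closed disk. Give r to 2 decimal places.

11.18

The required radius is the distance from (3, -4) to the farthest point.
Squared distances: 116, 18, 80, 125, 100.
Maximum is 125, attained at (5, 7).
r = √125 ≈ 11.18.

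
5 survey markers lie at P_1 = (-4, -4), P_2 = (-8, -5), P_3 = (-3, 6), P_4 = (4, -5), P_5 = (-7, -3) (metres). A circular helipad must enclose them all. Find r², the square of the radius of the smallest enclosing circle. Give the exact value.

The minimum enclosing circle of a finite set is fixed by two of the points (as a diameter) or three (as a circumcircle).
The minimum enclosing circle is determined by three boundary points: P_2, P_3, P_4.
Their circumcentre is (-2, -12/11) with r² = 6205/121.
The farthest remaining point P_5 is at distance² 3466/121 ≤ 6205/121.

6205/121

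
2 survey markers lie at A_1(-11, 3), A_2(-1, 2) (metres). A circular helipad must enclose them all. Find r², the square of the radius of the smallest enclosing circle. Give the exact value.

The smallest circle enclosing two points has them as diameter endpoints.
Centre = midpoint = (-6, 2.5); r² = |A_1A_2|²/4 = 101/4 = 25.25.

25.25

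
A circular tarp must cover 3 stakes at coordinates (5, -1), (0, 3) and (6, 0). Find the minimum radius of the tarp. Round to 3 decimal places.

3.354

Call the three points A, B, C in the order given.
Side lengths²: AB² = 41, AC² = 2, BC² = 45.
Since BC² = 45 ≥ 41 + 2 = 43, the angle opposite BC is not acute, so the smallest enclosing circle has BC as diameter.
Centre = midpoint of BC = (3, 1.5), r² = 45/4 = 11.25.
r = √(11.25) ≈ 3.354.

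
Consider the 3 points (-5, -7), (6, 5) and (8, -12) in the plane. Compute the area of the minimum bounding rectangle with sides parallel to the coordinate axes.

x ranges over [-5, 8], width 13.
y ranges over [-12, 5], height 17.
Area = 13 × 17 = 221.

221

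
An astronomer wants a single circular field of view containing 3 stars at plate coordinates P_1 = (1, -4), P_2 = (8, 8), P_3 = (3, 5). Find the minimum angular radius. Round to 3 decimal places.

6.946

Side lengths²: P_1P_2² = 193, P_1P_3² = 85, P_2P_3² = 34.
Since P_1P_2² = 193 ≥ 85 + 34 = 119, the angle opposite P_1P_2 is not acute, so the smallest enclosing circle has P_1P_2 as diameter.
Centre = midpoint of P_1P_2 = (4.5, 2), r² = 193/4 = 48.25.
r = √(48.25) ≈ 6.946.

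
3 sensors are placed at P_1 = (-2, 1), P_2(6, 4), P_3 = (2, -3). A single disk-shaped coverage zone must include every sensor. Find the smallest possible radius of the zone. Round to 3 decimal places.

Side lengths²: P_1P_2² = 73, P_1P_3² = 32, P_2P_3² = 65.
Since P_1P_2² = 73 < 65 + 32 = 97, the triangle is acute, so the smallest enclosing circle is the circumcircle.
Circumcentre = (53/22, 31/22), r² = 4745/242.
r = √(4745/242) ≈ 4.428.

4.428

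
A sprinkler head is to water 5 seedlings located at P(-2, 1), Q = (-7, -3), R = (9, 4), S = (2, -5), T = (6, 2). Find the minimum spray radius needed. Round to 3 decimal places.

8.732

By Welzl's lemma the MEC is supported by two points (diametrically opposite) or three points (on a circumcircle).
The farthest pair is Q–R with squared distance 305. The circle on this segment as diameter has centre (1, 0.5) and r² = 305/4 = 76.25.
Check P: distance² to centre = 9.25 ≤ 76.25, so it lies inside.
All remaining points lie in this disk, and no smaller disk contains both endpoints, so this is the minimum enclosing circle.
r = √(76.25) ≈ 8.732.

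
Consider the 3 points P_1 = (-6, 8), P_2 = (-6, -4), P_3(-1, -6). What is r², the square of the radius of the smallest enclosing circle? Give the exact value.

55.25

Side lengths²: P_1P_2² = 144, P_1P_3² = 221, P_2P_3² = 29.
Since P_1P_3² = 221 ≥ 144 + 29 = 173, the angle opposite P_1P_3 is not acute, so the smallest enclosing circle has P_1P_3 as diameter.
Centre = midpoint of P_1P_3 = (-3.5, 1), r² = 221/4 = 55.25.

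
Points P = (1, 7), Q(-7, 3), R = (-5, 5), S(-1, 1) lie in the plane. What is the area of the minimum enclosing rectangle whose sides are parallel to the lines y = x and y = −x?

48

In coordinates u = x + y, v = x − y the rectangle is axis-aligned; the map (x,y)→(u,v) scales areas by 2.
u-values: 8, -4, 0, 0; range = 8 − (-4) = 12.
v-values: -6, -10, -10, -2; range = -2 − (-10) = 8.
Area = (12 × 8) / 2 = 48.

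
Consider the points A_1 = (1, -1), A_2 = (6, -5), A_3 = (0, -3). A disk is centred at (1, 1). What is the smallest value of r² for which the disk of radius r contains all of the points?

The required radius is the distance from (1, 1) to the farthest point.
Squared distances: 4, 61, 17.
Maximum is 61, attained at A_2.

61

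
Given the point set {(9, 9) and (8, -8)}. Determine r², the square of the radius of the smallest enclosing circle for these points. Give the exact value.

The smallest circle enclosing two points has them as diameter endpoints.
Centre = midpoint = (8.5, 0.5); r² = |(9, 9)−(8, -8)|²/4 = 290/4 = 72.5.

72.5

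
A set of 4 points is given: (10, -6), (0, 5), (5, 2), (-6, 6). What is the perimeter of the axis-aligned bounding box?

Width = max x − min x = 10 − (-6) = 16.
Height = max y − min y = 6 − (-6) = 12.
Perimeter = 2(16 + 12) = 56.

56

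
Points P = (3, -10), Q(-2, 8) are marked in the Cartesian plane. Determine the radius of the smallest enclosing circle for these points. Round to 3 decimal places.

The smallest circle enclosing two points has them as diameter endpoints.
Centre = midpoint = (0.5, -1); r² = |PQ|²/4 = 349/4 = 87.25.
r = √(87.25) ≈ 9.341.

9.341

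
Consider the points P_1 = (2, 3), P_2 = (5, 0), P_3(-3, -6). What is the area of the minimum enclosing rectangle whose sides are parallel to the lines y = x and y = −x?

42

In coordinates u = x + y, v = x − y the rectangle is axis-aligned; the map (x,y)→(u,v) scales areas by 2.
u-values: 5, 5, -9; range = 5 − (-9) = 14.
v-values: -1, 5, 3; range = 5 − (-1) = 6.
Area = (14 × 6) / 2 = 42.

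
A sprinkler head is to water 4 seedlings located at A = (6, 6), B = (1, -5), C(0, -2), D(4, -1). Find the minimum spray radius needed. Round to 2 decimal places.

6.04

By Welzl's lemma the MEC is supported by two points (diametrically opposite) or three points (on a circumcircle).
The farthest pair is A–B with squared distance 146. The circle on this segment as diameter has centre (3.5, 0.5) and r² = 146/4 = 36.5.
Check C: distance² to centre = 18.5 ≤ 36.5, so it lies inside.
All remaining points lie in this disk, and no smaller disk contains both endpoints, so this is the minimum enclosing circle.
r = √(36.5) ≈ 6.04.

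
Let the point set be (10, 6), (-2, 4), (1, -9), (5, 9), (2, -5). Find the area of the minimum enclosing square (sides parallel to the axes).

The bounding box has width 12 and height 18.
An axis-aligned square enclosing the set must have side ≥ max(width, height).
So the minimum side is max(12, 18) = 18.
Area = 18² = 324.

324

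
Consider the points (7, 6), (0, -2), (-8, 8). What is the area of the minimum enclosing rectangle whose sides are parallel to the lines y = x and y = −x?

135

In coordinates u = x + y, v = x − y the rectangle is axis-aligned; the map (x,y)→(u,v) scales areas by 2.
u-values: 13, -2, 0; range = 13 − (-2) = 15.
v-values: 1, 2, -16; range = 2 − (-16) = 18.
Area = (15 × 18) / 2 = 135.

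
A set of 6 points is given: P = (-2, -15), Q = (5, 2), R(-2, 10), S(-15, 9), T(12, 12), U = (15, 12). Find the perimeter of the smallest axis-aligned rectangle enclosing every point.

114

Width = max x − min x = 15 − (-15) = 30.
Height = max y − min y = 12 − (-15) = 27.
Perimeter = 2(30 + 27) = 114.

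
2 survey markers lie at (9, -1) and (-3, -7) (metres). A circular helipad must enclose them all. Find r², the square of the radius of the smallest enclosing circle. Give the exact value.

45

The smallest circle enclosing two points has them as diameter endpoints.
Centre = midpoint = (3, -4); r² = |(9, -1)−(-3, -7)|²/4 = 180/4 = 45.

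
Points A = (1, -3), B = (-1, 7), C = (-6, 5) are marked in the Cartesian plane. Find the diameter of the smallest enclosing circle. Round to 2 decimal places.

Side lengths²: AB² = 104, AC² = 113, BC² = 29.
Since AC² = 113 < 104 + 29 = 133, the triangle is acute, so the smallest enclosing circle is the circumcircle.
Circumcentre = (-95/54, 89/54), r² = 42601/1458.
Diameter = 2r = 2√(42601/1458) ≈ 10.81.

10.81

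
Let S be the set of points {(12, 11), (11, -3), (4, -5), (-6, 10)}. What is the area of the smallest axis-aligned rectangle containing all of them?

x ranges over [-6, 12], width 18.
y ranges over [-5, 11], height 16.
Area = 18 × 16 = 288.

288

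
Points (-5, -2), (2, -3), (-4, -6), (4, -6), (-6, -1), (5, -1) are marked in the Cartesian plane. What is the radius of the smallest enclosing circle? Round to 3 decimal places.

By Welzl's lemma the MEC is supported by two points (diametrically opposite) or three points (on a circumcircle).
The minimum enclosing circle is determined by three boundary points: (4, -6), (-6, -1), (5, -1).
Their circumcentre is (-0.5, -2.5) with r² = 32.5.
The farthest remaining point (-4, -6) is at distance² 24.5 ≤ 32.5.
r = √(32.5) ≈ 5.701.

5.701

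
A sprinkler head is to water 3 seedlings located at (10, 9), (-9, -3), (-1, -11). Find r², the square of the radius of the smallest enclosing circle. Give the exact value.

263105/1922

Call the three points A, B, C in the order given.
Side lengths²: AB² = 505, AC² = 521, BC² = 128.
Since AC² = 521 < 505 + 128 = 633, the triangle is acute, so the smallest enclosing circle is the circumcircle.
Circumcentre = (139/62, 15/62), r² = 263105/1922.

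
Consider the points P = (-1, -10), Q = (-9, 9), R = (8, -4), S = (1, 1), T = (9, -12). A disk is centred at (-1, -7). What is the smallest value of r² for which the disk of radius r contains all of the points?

The required radius is the distance from (-1, -7) to the farthest point.
Squared distances: 9, 320, 90, 68, 125.
Maximum is 320, attained at Q.

320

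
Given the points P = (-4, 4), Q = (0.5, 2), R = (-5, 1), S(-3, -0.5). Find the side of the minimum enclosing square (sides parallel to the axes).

5.5

The bounding box has width 5.5 and height 4.5.
An axis-aligned square enclosing the set must have side ≥ max(width, height).
So the minimum side is max(5.5, 4.5) = 5.5.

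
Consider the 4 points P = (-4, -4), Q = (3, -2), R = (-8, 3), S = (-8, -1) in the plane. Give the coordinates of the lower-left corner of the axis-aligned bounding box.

x-range [-8, 3], y-range [-4, 3].
The lower-left corner is (-8, -4).

(-8, -4)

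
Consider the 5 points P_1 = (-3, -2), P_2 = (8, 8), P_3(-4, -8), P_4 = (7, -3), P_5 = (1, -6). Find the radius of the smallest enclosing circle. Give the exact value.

By Welzl's lemma the MEC is supported by two points (diametrically opposite) or three points (on a circumcircle).
The farthest pair is P_2–P_3 with squared distance 400. The circle on this segment as diameter has centre (2, 0) and r² = 400/4 = 100.
Check P_1: distance² to centre = 29 ≤ 100, so it lies inside.
All remaining points lie in this disk, and no smaller disk contains both endpoints, so this is the minimum enclosing circle.
r = √100 = 10.

10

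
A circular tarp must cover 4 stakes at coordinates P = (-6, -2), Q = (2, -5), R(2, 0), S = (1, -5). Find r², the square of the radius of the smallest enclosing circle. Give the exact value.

The minimum enclosing circle of a finite set is fixed by two of the points (as a diameter) or three (as a circumcircle).
The minimum enclosing circle is determined by three boundary points: P, Q, R.
Their circumcentre is (-1.625, -2.5) with r² = 19.390625.
The farthest remaining point S is at distance² 13.140625 ≤ 19.390625.

19.390625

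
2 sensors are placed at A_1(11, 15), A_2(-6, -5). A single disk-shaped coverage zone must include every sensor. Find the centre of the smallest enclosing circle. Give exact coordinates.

(2.5, 5)

The smallest circle enclosing two points has them as diameter endpoints.
Centre = midpoint = (2.5, 5); r² = |A_1A_2|²/4 = 689/4 = 172.25.
Centre = (2.5, 5).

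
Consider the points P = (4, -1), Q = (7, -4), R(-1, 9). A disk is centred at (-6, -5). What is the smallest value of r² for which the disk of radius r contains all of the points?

221

The required radius is the distance from (-6, -5) to the farthest point.
Squared distances: 116, 170, 221.
Maximum is 221, attained at R.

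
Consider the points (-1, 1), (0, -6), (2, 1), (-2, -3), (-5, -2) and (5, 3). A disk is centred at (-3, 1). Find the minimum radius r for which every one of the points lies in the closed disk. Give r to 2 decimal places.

The required radius is the distance from (-3, 1) to the farthest point.
Squared distances: 4, 58, 25, 17, 13, 68.
Maximum is 68, attained at (5, 3).
r = √68 ≈ 8.25.

8.25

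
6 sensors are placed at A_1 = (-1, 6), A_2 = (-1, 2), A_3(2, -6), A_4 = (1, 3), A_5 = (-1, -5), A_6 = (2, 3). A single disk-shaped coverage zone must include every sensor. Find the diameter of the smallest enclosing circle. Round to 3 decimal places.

12.369

A smallest enclosing disk is always determined by at most three of the input points on its boundary.
The farthest pair is A_1–A_3 with squared distance 153. The circle on this segment as diameter has centre (0.5, 0) and r² = 153/4 = 38.25.
Check A_2: distance² to centre = 6.25 ≤ 38.25, so it lies inside.
All remaining points lie in this disk, and no smaller disk contains both endpoints, so this is the minimum enclosing circle.
Diameter = 2r = 2√(38.25) ≈ 12.369.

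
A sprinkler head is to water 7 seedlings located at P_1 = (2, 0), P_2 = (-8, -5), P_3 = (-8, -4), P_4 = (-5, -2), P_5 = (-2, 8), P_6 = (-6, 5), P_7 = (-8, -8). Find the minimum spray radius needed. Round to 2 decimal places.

The farthest pair is P_5–P_7 with squared distance 292. The circle on this segment as diameter has centre (-5, 0) and r² = 292/4 = 73.
Check P_1: distance² to centre = 49 ≤ 73, so it lies inside.
All remaining points lie in this disk, and no smaller disk contains both endpoints, so this is the minimum enclosing circle.
r = √73 ≈ 8.54.

8.54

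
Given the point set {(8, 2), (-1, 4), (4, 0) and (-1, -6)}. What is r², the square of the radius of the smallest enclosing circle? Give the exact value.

A smallest enclosing disk is always determined by at most three of the input points on its boundary.
The minimum enclosing circle is determined by three boundary points: (8, 2), (-1, 4), (-1, -6).
Their circumcentre is (47/18, -1) with r² = 12325/324.
The farthest remaining point (4, 0) is at distance² 949/324 ≤ 12325/324.

12325/324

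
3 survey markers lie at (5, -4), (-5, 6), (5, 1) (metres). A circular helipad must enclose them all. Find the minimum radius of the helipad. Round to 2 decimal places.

7.07

Call the three points A, B, C in the order given.
Side lengths²: AB² = 200, AC² = 25, BC² = 125.
Since AB² = 200 ≥ 125 + 25 = 150, the angle opposite AB is not acute, so the smallest enclosing circle has AB as diameter.
Centre = midpoint of AB = (0, 1), r² = 200/4 = 50.
r = √50 ≈ 7.07.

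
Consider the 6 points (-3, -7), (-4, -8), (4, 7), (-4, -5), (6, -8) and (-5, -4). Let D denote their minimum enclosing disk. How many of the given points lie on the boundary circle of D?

The minimum enclosing circle of a finite set is fixed by two of the points (as a diameter) or three (as a circumcircle).
The minimum enclosing circle is determined by three boundary points: (-4, -8), (4, 7), (6, -8).
Their circumcentre is (1, -31/30) with r² = 66181/900.
The farthest remaining point (-3, -7) is at distance² 46441/900 ≤ 66181/900.
The points at distance exactly r from the centre are (-4, -8), (4, 7), (6, -8) — 3 points.

3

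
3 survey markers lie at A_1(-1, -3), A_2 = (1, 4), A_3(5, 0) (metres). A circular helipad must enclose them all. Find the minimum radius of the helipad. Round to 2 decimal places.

Side lengths²: A_1A_2² = 53, A_1A_3² = 45, A_2A_3² = 32.
Since A_1A_2² = 53 < 45 + 32 = 77, the triangle is acute, so the smallest enclosing circle is the circumcircle.
Circumcentre = (7/6, 1/6), r² = 265/18.
r = √(265/18) ≈ 3.84.

3.84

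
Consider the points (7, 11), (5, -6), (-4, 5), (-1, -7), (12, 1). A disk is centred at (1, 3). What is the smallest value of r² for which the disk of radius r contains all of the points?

The required radius is the distance from (1, 3) to the farthest point.
Squared distances: 100, 97, 29, 104, 125.
Maximum is 125, attained at (12, 1).

125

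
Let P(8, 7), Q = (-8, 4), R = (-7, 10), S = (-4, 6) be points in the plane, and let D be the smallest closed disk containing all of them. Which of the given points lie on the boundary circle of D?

By Welzl's lemma the MEC is supported by two points (diametrically opposite) or three points (on a circumcircle).
The minimum enclosing circle is determined by three boundary points: P, Q, R.
Their circumcentre is (-3/62, 357/62) with r² = 127465/1922.
The farthest remaining point S is at distance² 30125/1922 ≤ 127465/1922.
The points at distance exactly r from the centre are P, Q, R — 3 points.

P, Q, R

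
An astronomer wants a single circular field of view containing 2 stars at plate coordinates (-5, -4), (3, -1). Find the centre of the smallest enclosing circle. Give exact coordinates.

(-1, -2.5)

The smallest circle enclosing two points has them as diameter endpoints.
Centre = midpoint = (-1, -2.5); r² = |(-5, -4)−(3, -1)|²/4 = 73/4 = 18.25.
Centre = (-1, -2.5).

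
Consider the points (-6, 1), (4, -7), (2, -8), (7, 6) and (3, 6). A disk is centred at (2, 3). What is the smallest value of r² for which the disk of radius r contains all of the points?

The required radius is the distance from (2, 3) to the farthest point.
Squared distances: 68, 104, 121, 34, 10.
Maximum is 121, attained at (2, -8).

121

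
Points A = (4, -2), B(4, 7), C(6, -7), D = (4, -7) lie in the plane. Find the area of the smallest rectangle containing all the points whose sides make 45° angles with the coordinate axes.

112

In coordinates u = x + y, v = x − y the rectangle is axis-aligned; the map (x,y)→(u,v) scales areas by 2.
u-values: 2, 11, -1, -3; range = 11 − (-3) = 14.
v-values: 6, -3, 13, 11; range = 13 − (-3) = 16.
Area = (14 × 16) / 2 = 112.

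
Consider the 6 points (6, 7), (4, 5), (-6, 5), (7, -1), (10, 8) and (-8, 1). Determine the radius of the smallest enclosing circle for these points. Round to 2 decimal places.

By Welzl's lemma the MEC is supported by two points (diametrically opposite) or three points (on a circumcircle).
The farthest pair is (10, 8)–(-8, 1) with squared distance 373. The circle on this segment as diameter has centre (1, 4.5) and r² = 373/4 = 93.25.
Check (6, 7): distance² to centre = 31.25 ≤ 93.25, so it lies inside.
All remaining points lie in this disk, and no smaller disk contains both endpoints, so this is the minimum enclosing circle.
r = √(93.25) ≈ 9.66.

9.66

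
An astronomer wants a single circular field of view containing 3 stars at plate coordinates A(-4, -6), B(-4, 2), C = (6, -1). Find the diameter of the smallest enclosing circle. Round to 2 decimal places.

Side lengths²: AB² = 64, AC² = 125, BC² = 109.
Since AC² = 125 < 109 + 64 = 173, the triangle is acute, so the smallest enclosing circle is the circumcircle.
Circumcentre = (0.25, -2), r² = 34.0625.
Diameter = 2r = 2√(34.0625) ≈ 11.67.

11.67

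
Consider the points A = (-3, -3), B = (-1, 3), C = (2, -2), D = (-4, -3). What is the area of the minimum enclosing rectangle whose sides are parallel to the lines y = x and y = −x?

36

In coordinates u = x + y, v = x − y the rectangle is axis-aligned; the map (x,y)→(u,v) scales areas by 2.
u-values: -6, 2, 0, -7; range = 2 − (-7) = 9.
v-values: 0, -4, 4, -1; range = 4 − (-4) = 8.
Area = (9 × 8) / 2 = 36.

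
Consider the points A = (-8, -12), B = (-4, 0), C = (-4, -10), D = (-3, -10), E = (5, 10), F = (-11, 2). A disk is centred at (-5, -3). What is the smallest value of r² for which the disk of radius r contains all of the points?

The required radius is the distance from (-5, -3) to the farthest point.
Squared distances: 90, 10, 50, 53, 269, 61.
Maximum is 269, attained at E.

269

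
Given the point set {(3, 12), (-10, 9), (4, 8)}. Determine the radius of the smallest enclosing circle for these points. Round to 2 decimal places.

Call the three points A, B, C in the order given.
Side lengths²: AB² = 178, AC² = 17, BC² = 197.
Since BC² = 197 ≥ 178 + 17 = 195, the angle opposite BC is not acute, so the smallest enclosing circle has BC as diameter.
Centre = midpoint of BC = (-3, 8.5), r² = 197/4 = 49.25.
r = √(49.25) ≈ 7.02.

7.02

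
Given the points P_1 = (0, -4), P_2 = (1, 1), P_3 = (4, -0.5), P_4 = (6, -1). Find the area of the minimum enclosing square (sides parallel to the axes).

The bounding box has width 6 and height 5.
An axis-aligned square enclosing the set must have side ≥ max(width, height).
So the minimum side is max(6, 5) = 6.
Area = 6² = 36.

36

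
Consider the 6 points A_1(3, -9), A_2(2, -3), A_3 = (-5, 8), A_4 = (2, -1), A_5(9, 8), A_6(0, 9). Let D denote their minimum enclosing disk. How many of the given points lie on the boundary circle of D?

3

By Welzl's lemma the MEC is supported by two points (diametrically opposite) or three points (on a circumcircle).
The minimum enclosing circle is determined by three boundary points: A_1, A_3, A_5.
Their circumcentre is (2, 31/34) with r² = 114725/1156.
The farthest remaining point A_6 is at distance² 80249/1156 ≤ 114725/1156.
The points at distance exactly r from the centre are A_1, A_3, A_5 — 3 points.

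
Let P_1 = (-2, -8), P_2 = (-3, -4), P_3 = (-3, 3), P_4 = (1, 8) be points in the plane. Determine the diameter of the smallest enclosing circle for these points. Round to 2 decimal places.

The minimum enclosing circle of a finite set is fixed by two of the points (as a diameter) or three (as a circumcircle).
The farthest pair is P_1–P_4 with squared distance 265. The circle on this segment as diameter has centre (-0.5, 0) and r² = 265/4 = 66.25.
Check P_2: distance² to centre = 22.25 ≤ 66.25, so it lies inside.
All remaining points lie in this disk, and no smaller disk contains both endpoints, so this is the minimum enclosing circle.
Diameter = 2r = 2√(66.25) ≈ 16.28.

16.28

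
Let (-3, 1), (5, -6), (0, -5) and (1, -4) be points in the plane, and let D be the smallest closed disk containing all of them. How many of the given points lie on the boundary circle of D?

The farthest pair is (-3, 1)–(5, -6) with squared distance 113. The circle on this segment as diameter has centre (1, -2.5) and r² = 113/4 = 28.25.
Check (0, -5): distance² to centre = 7.25 ≤ 28.25, so it lies inside.
All remaining points lie in this disk, and no smaller disk contains both endpoints, so this is the minimum enclosing circle.
The points at distance exactly r from the centre are (-3, 1), (5, -6) — 2 points.

2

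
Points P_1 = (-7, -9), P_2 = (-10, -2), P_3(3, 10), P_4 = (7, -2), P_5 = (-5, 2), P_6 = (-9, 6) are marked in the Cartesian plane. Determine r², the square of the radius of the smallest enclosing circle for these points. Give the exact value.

115.25

By Welzl's lemma the MEC is supported by two points (diametrically opposite) or three points (on a circumcircle).
The farthest pair is P_1–P_3 with squared distance 461. The circle on this segment as diameter has centre (-2, 0.5) and r² = 461/4 = 115.25.
Check P_2: distance² to centre = 70.25 ≤ 115.25, so it lies inside.
All remaining points lie in this disk, and no smaller disk contains both endpoints, so this is the minimum enclosing circle.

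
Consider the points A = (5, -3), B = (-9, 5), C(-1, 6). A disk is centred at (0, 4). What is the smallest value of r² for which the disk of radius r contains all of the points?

The required radius is the distance from (0, 4) to the farthest point.
Squared distances: 74, 82, 5.
Maximum is 82, attained at B.

82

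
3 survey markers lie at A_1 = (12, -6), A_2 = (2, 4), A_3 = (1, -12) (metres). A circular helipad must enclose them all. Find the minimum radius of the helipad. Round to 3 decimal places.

8.355

Side lengths²: A_1A_2² = 200, A_1A_3² = 157, A_2A_3² = 257.
Since A_2A_3² = 257 < 200 + 157 = 357, the triangle is acute, so the smallest enclosing circle is the circumcircle.
Circumcentre = (131/34, -141/34), r² = 40349/578.
r = √(40349/578) ≈ 8.355.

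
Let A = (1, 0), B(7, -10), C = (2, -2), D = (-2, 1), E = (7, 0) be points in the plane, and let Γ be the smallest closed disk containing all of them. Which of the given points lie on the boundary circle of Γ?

The farthest pair is B–D with squared distance 202. The circle on this segment as diameter has centre (2.5, -4.5) and r² = 202/4 = 50.5.
Check A: distance² to centre = 22.5 ≤ 50.5, so it lies inside.
All remaining points lie in this disk, and no smaller disk contains both endpoints, so this is the minimum enclosing circle.
The points at distance exactly r from the centre are B, D — 2 points.

B, D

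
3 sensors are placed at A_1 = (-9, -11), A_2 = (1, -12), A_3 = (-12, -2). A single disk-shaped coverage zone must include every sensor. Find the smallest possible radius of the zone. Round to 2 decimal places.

Side lengths²: A_1A_2² = 101, A_1A_3² = 90, A_2A_3² = 269.
Since A_2A_3² = 269 ≥ 101 + 90 = 191, the angle opposite A_2A_3 is not acute, so the smallest enclosing circle has A_2A_3 as diameter.
Centre = midpoint of A_2A_3 = (-5.5, -7), r² = 269/4 = 67.25.
r = √(67.25) ≈ 8.20.

8.20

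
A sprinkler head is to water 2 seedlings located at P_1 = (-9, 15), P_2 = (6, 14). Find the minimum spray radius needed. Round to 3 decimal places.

The smallest circle enclosing two points has them as diameter endpoints.
Centre = midpoint = (-1.5, 14.5); r² = |P_1P_2|²/4 = 226/4 = 56.5.
r = √(56.5) ≈ 7.517.

7.517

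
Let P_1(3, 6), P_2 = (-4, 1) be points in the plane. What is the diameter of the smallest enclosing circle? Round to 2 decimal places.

8.60

The smallest circle enclosing two points has them as diameter endpoints.
Centre = midpoint = (-0.5, 3.5); r² = |P_1P_2|²/4 = 74/4 = 18.5.
Diameter = 2r = 2√(18.5) ≈ 8.60.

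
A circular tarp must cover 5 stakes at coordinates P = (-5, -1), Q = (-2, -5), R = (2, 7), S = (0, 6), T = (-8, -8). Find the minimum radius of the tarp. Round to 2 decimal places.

The farthest pair is R–T with squared distance 325. The circle on this segment as diameter has centre (-3, -0.5) and r² = 325/4 = 81.25.
Check P: distance² to centre = 4.25 ≤ 81.25, so it lies inside.
All remaining points lie in this disk, and no smaller disk contains both endpoints, so this is the minimum enclosing circle.
r = √(81.25) ≈ 9.01.

9.01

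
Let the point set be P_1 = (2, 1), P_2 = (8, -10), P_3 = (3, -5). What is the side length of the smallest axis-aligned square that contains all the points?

11

The bounding box has width 6 and height 11.
An axis-aligned square enclosing the set must have side ≥ max(width, height).
So the minimum side is max(6, 11) = 11.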